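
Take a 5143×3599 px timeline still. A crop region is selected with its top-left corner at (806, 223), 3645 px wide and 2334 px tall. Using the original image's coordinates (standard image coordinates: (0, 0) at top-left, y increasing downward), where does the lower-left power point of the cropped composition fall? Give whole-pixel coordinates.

x = 2021 px, y = 1779 px

One third of the crop width 3645 is 1215.00 px.
One third of the crop height 2334 is 778.00 px.
The lower-left point is one-third across and two-thirds down within the crop:
x = 806 + 1 × 1215.00 ≈ 2021; y = 223 + 2 × 778.00 ≈ 1779.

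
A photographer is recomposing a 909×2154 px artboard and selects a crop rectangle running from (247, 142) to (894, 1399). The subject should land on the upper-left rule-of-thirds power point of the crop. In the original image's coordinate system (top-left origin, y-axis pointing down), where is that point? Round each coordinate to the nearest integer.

Crop width = 894 − 247 = 647 px; one third is 215.67 px.
Crop height = 1399 − 142 = 1257 px; one third is 419.00 px.
The upper-left point is one-third across and one-third down within the crop:
x = 247 + 1 × 215.67 ≈ 463; y = 142 + 1 × 419.00 ≈ 561.

x = 463 px, y = 561 px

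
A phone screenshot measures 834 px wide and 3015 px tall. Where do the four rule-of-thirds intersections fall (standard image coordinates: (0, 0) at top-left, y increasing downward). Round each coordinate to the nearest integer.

One third of 834 is 278; one third of 3015 is 1005.
Vertical third lines at x = 278 and x = 556; horizontal third lines at y = 1005 and y = 2010.

(278, 1005), (556, 1005), (278, 2010), (556, 2010)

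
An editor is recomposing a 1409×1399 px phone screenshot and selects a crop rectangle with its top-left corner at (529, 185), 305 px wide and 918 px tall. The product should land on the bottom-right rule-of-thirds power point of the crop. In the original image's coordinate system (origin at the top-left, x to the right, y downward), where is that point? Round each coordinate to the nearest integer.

One third of the crop width 305 is 101.67 px.
One third of the crop height 918 is 306.00 px.
The bottom-right point is two-thirds across and two-thirds down within the crop:
x = 529 + 2 × 101.67 ≈ 732; y = 185 + 2 × 306.00 ≈ 797.

x = 732 px, y = 797 px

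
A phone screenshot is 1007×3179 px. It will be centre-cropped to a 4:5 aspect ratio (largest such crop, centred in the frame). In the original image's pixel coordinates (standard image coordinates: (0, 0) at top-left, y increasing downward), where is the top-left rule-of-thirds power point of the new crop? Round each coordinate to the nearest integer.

(336, 1380)

1007/3179 < 4/5, so the 4:5 crop keeps the full width 1007 and trims height to 1007 × 5/4 = 1258.75 px.
Top offset = (3179 − 1258.75)/2 = 960.12 px; left offset = 0.
Top-left is one-third across and one-third down within the crop:
x = 0.00 + 1 × 1007.00/3 ≈ 336; y = 960.12 + 1 × 1258.75/3 ≈ 1380.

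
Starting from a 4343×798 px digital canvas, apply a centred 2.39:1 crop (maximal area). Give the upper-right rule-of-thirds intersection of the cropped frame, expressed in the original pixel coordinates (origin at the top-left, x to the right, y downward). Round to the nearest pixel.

(2489, 266)

4343/798 > 2.39/1, so the 2.39:1 crop keeps the full height 798 and trims width to 798 × 2.39/1 = 1907.22 px.
Left offset = (4343 − 1907.22)/2 = 1217.89 px; top offset = 0.
Upper-right is two-thirds across and one-third down within the crop:
x = 1217.89 + 2 × 1907.22/3 ≈ 2489; y = 0.00 + 1 × 798.00/3 ≈ 266.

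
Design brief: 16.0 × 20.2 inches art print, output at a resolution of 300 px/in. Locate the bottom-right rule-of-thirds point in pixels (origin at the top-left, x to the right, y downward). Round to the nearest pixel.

x = 3200 px, y = 4040 px

In pixels the canvas is 16.0 × 300 = 4800 wide and 20.2 × 300 = 6060 tall.
The bottom-right point is two-thirds across and two-thirds down:
x = 2 × 4800/3 ≈ 3200; y = 2 × 6060/3 ≈ 4040.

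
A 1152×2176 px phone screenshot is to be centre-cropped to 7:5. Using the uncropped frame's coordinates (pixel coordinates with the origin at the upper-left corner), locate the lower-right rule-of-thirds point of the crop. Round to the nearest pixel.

x = 768 px, y = 1225 px

1152/2176 < 7/5, so the 7:5 crop keeps the full width 1152 and trims height to 1152 × 5/7 = 822.86 px.
Top offset = (2176 − 822.86)/2 = 676.57 px; left offset = 0.
Lower-right is two-thirds across and two-thirds down within the crop:
x = 0.00 + 2 × 1152.00/3 ≈ 768; y = 676.57 + 2 × 822.86/3 ≈ 1225.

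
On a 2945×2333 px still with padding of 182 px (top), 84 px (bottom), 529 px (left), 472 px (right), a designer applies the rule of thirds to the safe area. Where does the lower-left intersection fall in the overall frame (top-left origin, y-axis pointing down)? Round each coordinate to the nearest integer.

Content width = 2945 − 529 − 472 = 1944 px; content height = 2333 − 182 − 84 = 2067 px.
Lower-left is one-third across and two-thirds down within the safe area.
x = 529 + 1 × 1944/3 = 529 + 648.00 ≈ 1177
y = 182 + 2 × 2067/3 = 182 + 1378.00 ≈ 1560

(1177, 1560)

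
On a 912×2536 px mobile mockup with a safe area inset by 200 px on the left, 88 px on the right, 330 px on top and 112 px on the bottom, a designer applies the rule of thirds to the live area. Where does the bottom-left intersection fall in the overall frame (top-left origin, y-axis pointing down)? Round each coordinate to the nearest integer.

x = 408 px, y = 1726 px

Content width = 912 − 200 − 88 = 624 px; content height = 2536 − 330 − 112 = 2094 px.
Bottom-left is one-third across and two-thirds down within the live area.
x = 200 + 1 × 624/3 = 200 + 208.00 ≈ 408
y = 330 + 2 × 2094/3 = 330 + 1396.00 ≈ 1726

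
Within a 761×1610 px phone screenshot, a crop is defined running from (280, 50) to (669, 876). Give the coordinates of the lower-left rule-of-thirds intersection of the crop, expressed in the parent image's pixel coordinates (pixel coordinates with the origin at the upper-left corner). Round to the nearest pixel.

Crop width = 669 − 280 = 389 px; one third is 129.67 px.
Crop height = 876 − 50 = 826 px; one third is 275.33 px.
The lower-left point is one-third across and two-thirds down within the crop:
x = 280 + 1 × 129.67 ≈ 410; y = 50 + 2 × 275.33 ≈ 601.

x = 410 px, y = 601 px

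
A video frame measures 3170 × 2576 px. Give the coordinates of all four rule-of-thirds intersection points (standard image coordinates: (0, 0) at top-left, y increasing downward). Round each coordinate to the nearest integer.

(1057, 859), (2113, 859), (1057, 1717), (2113, 1717)

One third of 3170 is 1056.67; one third of 2576 is 858.67.
Vertical third lines at x = 1057 and x = 2113; horizontal third lines at y = 859 and y = 1717.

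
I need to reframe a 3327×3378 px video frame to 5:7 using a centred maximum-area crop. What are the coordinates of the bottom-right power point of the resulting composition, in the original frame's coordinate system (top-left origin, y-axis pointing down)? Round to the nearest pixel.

3327/3378 > 5/7, so the 5:7 crop keeps the full height 3378 and trims width to 3378 × 5/7 = 2412.86 px.
Left offset = (3327 − 2412.86)/2 = 457.07 px; top offset = 0.
Bottom-right is two-thirds across and two-thirds down within the crop:
x = 457.07 + 2 × 2412.86/3 ≈ 2066; y = 0.00 + 2 × 3378.00/3 ≈ 2252.

(2066, 2252)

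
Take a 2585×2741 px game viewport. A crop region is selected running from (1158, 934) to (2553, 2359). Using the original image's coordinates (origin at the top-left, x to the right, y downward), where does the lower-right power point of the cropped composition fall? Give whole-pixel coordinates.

(2088, 1884)

Crop width = 2553 − 1158 = 1395 px; one third is 465.00 px.
Crop height = 2359 − 934 = 1425 px; one third is 475.00 px.
The lower-right point is two-thirds across and two-thirds down within the crop:
x = 1158 + 2 × 465.00 ≈ 2088; y = 934 + 2 × 475.00 ≈ 1884.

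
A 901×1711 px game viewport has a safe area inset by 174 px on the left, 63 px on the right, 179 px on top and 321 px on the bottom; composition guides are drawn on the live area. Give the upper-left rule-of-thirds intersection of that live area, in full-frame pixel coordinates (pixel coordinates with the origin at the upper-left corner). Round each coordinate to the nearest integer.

Content width = 901 − 174 − 63 = 664 px; content height = 1711 − 179 − 321 = 1211 px.
Upper-left is one-third across and one-third down within the live area.
x = 174 + 1 × 664/3 = 174 + 221.33 ≈ 395
y = 179 + 1 × 1211/3 = 179 + 403.67 ≈ 583

(395, 583)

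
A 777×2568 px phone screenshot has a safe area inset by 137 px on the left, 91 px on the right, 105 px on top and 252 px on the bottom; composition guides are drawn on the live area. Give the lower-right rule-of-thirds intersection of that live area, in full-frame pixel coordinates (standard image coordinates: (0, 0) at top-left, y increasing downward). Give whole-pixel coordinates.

x = 503 px, y = 1579 px

Content width = 777 − 137 − 91 = 549 px; content height = 2568 − 105 − 252 = 2211 px.
Lower-right is two-thirds across and two-thirds down within the live area.
x = 137 + 2 × 549/3 = 137 + 366.00 ≈ 503
y = 105 + 2 × 2211/3 = 105 + 1474.00 ≈ 1579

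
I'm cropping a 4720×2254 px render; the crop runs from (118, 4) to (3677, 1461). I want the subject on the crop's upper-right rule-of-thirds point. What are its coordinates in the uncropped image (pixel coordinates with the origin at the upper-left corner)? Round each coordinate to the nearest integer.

Crop width = 3677 − 118 = 3559 px; one third is 1186.33 px.
Crop height = 1461 − 4 = 1457 px; one third is 485.67 px.
The upper-right point is two-thirds across and one-third down within the crop:
x = 118 + 2 × 1186.33 ≈ 2491; y = 4 + 1 × 485.67 ≈ 490.

(2491, 490)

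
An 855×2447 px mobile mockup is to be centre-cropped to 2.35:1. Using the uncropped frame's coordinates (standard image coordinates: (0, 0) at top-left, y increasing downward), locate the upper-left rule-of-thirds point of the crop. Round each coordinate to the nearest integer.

855/2447 < 2.35/1, so the 2.35:1 crop keeps the full width 855 and trims height to 855 × 1/2.35 = 363.83 px.
Top offset = (2447 − 363.83)/2 = 1041.59 px; left offset = 0.
Upper-left is one-third across and one-third down within the crop:
x = 0.00 + 1 × 855.00/3 ≈ 285; y = 1041.59 + 1 × 363.83/3 ≈ 1163.

x = 285 px, y = 1163 px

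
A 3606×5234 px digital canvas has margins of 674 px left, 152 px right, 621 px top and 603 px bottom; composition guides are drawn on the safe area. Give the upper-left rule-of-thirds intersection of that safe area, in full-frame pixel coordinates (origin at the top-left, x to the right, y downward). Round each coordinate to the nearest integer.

Content width = 3606 − 674 − 152 = 2780 px; content height = 5234 − 621 − 603 = 4010 px.
Upper-left is one-third across and one-third down within the safe area.
x = 674 + 1 × 2780/3 = 674 + 926.67 ≈ 1601
y = 621 + 1 × 4010/3 = 621 + 1336.67 ≈ 1958

x = 1601 px, y = 1958 px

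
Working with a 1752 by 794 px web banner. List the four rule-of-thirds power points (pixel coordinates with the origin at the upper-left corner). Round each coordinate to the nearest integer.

One third of 1752 is 584; one third of 794 is 264.67.
Vertical third lines at x = 584 and x = 1168; horizontal third lines at y = 265 and y = 529.

(584, 265), (1168, 265), (584, 529), (1168, 529)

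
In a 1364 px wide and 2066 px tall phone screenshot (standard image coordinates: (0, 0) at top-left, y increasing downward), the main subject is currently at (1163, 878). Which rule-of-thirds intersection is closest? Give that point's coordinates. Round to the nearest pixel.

Third lines: x ∈ {455, 909}, y ∈ {689, 1377}.
1163 is closer to x = 909; 878 is closer to y = 689.
So the nearest intersection is the upper-right power point.

(909, 689)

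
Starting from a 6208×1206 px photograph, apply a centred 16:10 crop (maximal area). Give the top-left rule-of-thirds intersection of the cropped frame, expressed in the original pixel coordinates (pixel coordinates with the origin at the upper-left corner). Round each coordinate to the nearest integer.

6208/1206 > 16/10, so the 16:10 crop keeps the full height 1206 and trims width to 1206 × 16/10 = 1929.60 px.
Left offset = (6208 − 1929.60)/2 = 2139.20 px; top offset = 0.
Top-left is one-third across and one-third down within the crop:
x = 2139.20 + 1 × 1929.60/3 ≈ 2782; y = 0.00 + 1 × 1206.00/3 ≈ 402.

x = 2782 px, y = 402 px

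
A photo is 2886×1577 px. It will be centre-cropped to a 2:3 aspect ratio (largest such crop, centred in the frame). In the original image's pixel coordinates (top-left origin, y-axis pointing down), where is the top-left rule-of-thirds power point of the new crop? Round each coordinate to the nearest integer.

(1268, 526)

2886/1577 > 2/3, so the 2:3 crop keeps the full height 1577 and trims width to 1577 × 2/3 = 1051.33 px.
Left offset = (2886 − 1051.33)/2 = 917.33 px; top offset = 0.
Top-left is one-third across and one-third down within the crop:
x = 917.33 + 1 × 1051.33/3 ≈ 1268; y = 0.00 + 1 × 1577.00/3 ≈ 526.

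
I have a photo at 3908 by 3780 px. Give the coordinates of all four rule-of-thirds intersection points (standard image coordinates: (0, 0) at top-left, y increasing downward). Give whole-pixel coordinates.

One third of 3908 is 1302.67; one third of 3780 is 1260.
Vertical third lines at x = 1303 and x = 2605; horizontal third lines at y = 1260 and y = 2520.

(1303, 1260), (2605, 1260), (1303, 2520), (2605, 2520)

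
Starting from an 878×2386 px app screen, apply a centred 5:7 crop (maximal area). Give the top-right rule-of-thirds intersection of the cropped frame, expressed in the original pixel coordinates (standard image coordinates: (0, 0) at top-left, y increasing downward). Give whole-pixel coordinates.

x = 585 px, y = 988 px

878/2386 < 5/7, so the 5:7 crop keeps the full width 878 and trims height to 878 × 7/5 = 1229.20 px.
Top offset = (2386 − 1229.20)/2 = 578.40 px; left offset = 0.
Top-right is two-thirds across and one-third down within the crop:
x = 0.00 + 2 × 878.00/3 ≈ 585; y = 578.40 + 1 × 1229.20/3 ≈ 988.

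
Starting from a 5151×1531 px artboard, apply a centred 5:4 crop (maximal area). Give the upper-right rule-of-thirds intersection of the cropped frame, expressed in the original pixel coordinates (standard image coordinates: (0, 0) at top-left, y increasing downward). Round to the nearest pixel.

x = 2894 px, y = 510 px

5151/1531 > 5/4, so the 5:4 crop keeps the full height 1531 and trims width to 1531 × 5/4 = 1913.75 px.
Left offset = (5151 − 1913.75)/2 = 1618.62 px; top offset = 0.
Upper-right is two-thirds across and one-third down within the crop:
x = 1618.62 + 2 × 1913.75/3 ≈ 2894; y = 0.00 + 1 × 1531.00/3 ≈ 510.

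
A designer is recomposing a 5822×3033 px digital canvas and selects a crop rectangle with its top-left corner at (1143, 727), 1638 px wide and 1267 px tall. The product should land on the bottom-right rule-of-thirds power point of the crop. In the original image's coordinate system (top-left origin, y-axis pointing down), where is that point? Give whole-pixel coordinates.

(2235, 1572)

One third of the crop width 1638 is 546.00 px.
One third of the crop height 1267 is 422.33 px.
The bottom-right point is two-thirds across and two-thirds down within the crop:
x = 1143 + 2 × 546.00 ≈ 2235; y = 727 + 2 × 422.33 ≈ 1572.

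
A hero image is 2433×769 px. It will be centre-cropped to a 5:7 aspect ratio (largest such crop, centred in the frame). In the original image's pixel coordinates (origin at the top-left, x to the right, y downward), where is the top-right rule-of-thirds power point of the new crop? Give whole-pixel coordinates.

2433/769 > 5/7, so the 5:7 crop keeps the full height 769 and trims width to 769 × 5/7 = 549.29 px.
Left offset = (2433 − 549.29)/2 = 941.86 px; top offset = 0.
Top-right is two-thirds across and one-third down within the crop:
x = 941.86 + 2 × 549.29/3 ≈ 1308; y = 0.00 + 1 × 769.00/3 ≈ 256.

x = 1308 px, y = 256 px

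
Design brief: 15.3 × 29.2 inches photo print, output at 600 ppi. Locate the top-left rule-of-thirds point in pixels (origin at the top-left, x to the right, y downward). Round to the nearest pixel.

(3060, 5840)

In pixels the canvas is 15.3 × 600 = 9180 wide and 29.2 × 600 = 17520 tall.
The top-left point is one-third across and one-third down:
x = 1 × 9180/3 ≈ 3060; y = 1 × 17520/3 ≈ 5840.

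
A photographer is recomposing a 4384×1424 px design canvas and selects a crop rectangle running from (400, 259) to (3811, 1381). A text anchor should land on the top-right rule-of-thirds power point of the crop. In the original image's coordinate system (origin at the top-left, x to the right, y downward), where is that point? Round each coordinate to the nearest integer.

Crop width = 3811 − 400 = 3411 px; one third is 1137.00 px.
Crop height = 1381 − 259 = 1122 px; one third is 374.00 px.
The top-right point is two-thirds across and one-third down within the crop:
x = 400 + 2 × 1137.00 ≈ 2674; y = 259 + 1 × 374.00 ≈ 633.

(2674, 633)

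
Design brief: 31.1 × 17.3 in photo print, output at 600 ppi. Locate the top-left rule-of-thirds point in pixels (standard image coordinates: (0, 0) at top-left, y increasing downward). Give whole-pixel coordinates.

In pixels the canvas is 31.1 × 600 = 18660 wide and 17.3 × 600 = 10380 tall.
The top-left point is one-third across and one-third down:
x = 1 × 18660/3 ≈ 6220; y = 1 × 10380/3 ≈ 3460.

(6220, 3460)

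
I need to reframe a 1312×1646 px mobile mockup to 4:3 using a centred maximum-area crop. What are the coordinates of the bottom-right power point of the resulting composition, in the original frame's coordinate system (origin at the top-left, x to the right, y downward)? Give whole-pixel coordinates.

(875, 987)

1312/1646 < 4/3, so the 4:3 crop keeps the full width 1312 and trims height to 1312 × 3/4 = 984.00 px.
Top offset = (1646 − 984.00)/2 = 331.00 px; left offset = 0.
Bottom-right is two-thirds across and two-thirds down within the crop:
x = 0.00 + 2 × 1312.00/3 ≈ 875; y = 331.00 + 2 × 984.00/3 ≈ 987.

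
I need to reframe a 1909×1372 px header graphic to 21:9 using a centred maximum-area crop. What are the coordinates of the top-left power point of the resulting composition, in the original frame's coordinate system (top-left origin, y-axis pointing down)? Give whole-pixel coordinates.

(636, 550)

1909/1372 < 21/9, so the 21:9 crop keeps the full width 1909 and trims height to 1909 × 9/21 = 818.14 px.
Top offset = (1372 − 818.14)/2 = 276.93 px; left offset = 0.
Top-left is one-third across and one-third down within the crop:
x = 0.00 + 1 × 1909.00/3 ≈ 636; y = 276.93 + 1 × 818.14/3 ≈ 550.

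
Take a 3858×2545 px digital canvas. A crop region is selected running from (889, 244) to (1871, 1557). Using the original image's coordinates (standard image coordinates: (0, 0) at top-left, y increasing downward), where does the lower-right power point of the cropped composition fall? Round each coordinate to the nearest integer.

x = 1544 px, y = 1119 px

Crop width = 1871 − 889 = 982 px; one third is 327.33 px.
Crop height = 1557 − 244 = 1313 px; one third is 437.67 px.
The lower-right point is two-thirds across and two-thirds down within the crop:
x = 889 + 2 × 327.33 ≈ 1544; y = 244 + 2 × 437.67 ≈ 1119.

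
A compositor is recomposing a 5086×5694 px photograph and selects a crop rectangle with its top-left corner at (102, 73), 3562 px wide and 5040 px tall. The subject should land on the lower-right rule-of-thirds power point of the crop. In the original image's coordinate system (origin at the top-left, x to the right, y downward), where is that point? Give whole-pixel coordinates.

x = 2477 px, y = 3433 px

One third of the crop width 3562 is 1187.33 px.
One third of the crop height 5040 is 1680.00 px.
The lower-right point is two-thirds across and two-thirds down within the crop:
x = 102 + 2 × 1187.33 ≈ 2477; y = 73 + 2 × 1680.00 ≈ 3433.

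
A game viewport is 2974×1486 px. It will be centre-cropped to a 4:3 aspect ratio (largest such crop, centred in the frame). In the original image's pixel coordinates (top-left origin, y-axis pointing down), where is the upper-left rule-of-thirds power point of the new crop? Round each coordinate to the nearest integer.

(1157, 495)

2974/1486 > 4/3, so the 4:3 crop keeps the full height 1486 and trims width to 1486 × 4/3 = 1981.33 px.
Left offset = (2974 − 1981.33)/2 = 496.33 px; top offset = 0.
Upper-left is one-third across and one-third down within the crop:
x = 496.33 + 1 × 1981.33/3 ≈ 1157; y = 0.00 + 1 × 1486.00/3 ≈ 495.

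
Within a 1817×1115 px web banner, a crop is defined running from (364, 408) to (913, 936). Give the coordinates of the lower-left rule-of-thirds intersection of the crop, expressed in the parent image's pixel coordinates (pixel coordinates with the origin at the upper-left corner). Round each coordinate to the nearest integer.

Crop width = 913 − 364 = 549 px; one third is 183.00 px.
Crop height = 936 − 408 = 528 px; one third is 176.00 px.
The lower-left point is one-third across and two-thirds down within the crop:
x = 364 + 1 × 183.00 ≈ 547; y = 408 + 2 × 176.00 ≈ 760.

(547, 760)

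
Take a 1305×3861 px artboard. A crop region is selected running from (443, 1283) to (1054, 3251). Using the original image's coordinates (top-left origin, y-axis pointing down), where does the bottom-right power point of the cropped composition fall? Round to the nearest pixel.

(850, 2595)

Crop width = 1054 − 443 = 611 px; one third is 203.67 px.
Crop height = 3251 − 1283 = 1968 px; one third is 656.00 px.
The bottom-right point is two-thirds across and two-thirds down within the crop:
x = 443 + 2 × 203.67 ≈ 850; y = 1283 + 2 × 656.00 ≈ 2595.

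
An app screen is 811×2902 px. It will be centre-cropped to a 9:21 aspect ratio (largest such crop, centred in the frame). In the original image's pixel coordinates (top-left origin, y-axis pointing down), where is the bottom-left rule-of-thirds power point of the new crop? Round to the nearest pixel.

811/2902 < 9/21, so the 9:21 crop keeps the full width 811 and trims height to 811 × 21/9 = 1892.33 px.
Top offset = (2902 − 1892.33)/2 = 504.83 px; left offset = 0.
Bottom-left is one-third across and two-thirds down within the crop:
x = 0.00 + 1 × 811.00/3 ≈ 270; y = 504.83 + 2 × 1892.33/3 ≈ 1766.

x = 270 px, y = 1766 px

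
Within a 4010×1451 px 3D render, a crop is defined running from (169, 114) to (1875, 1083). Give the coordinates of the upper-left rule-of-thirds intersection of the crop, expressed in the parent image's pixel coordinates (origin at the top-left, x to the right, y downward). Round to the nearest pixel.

Crop width = 1875 − 169 = 1706 px; one third is 568.67 px.
Crop height = 1083 − 114 = 969 px; one third is 323.00 px.
The upper-left point is one-third across and one-third down within the crop:
x = 169 + 1 × 568.67 ≈ 738; y = 114 + 1 × 323.00 ≈ 437.

x = 738 px, y = 437 px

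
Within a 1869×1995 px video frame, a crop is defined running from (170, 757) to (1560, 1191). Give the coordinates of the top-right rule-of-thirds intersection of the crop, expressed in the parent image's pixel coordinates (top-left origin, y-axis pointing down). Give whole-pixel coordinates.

(1097, 902)

Crop width = 1560 − 170 = 1390 px; one third is 463.33 px.
Crop height = 1191 − 757 = 434 px; one third is 144.67 px.
The top-right point is two-thirds across and one-third down within the crop:
x = 170 + 2 × 463.33 ≈ 1097; y = 757 + 1 × 144.67 ≈ 902.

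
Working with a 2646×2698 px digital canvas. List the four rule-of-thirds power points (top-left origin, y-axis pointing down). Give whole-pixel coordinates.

One third of 2646 is 882; one third of 2698 is 899.33.
Vertical third lines at x = 882 and x = 1764; horizontal third lines at y = 899 and y = 1799.

(882, 899), (1764, 899), (882, 1799), (1764, 1799)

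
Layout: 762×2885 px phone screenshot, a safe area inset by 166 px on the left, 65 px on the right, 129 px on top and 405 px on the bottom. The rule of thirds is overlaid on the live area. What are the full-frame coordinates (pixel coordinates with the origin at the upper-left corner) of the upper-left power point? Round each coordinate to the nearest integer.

(343, 913)

Content width = 762 − 166 − 65 = 531 px; content height = 2885 − 129 − 405 = 2351 px.
Upper-left is one-third across and one-third down within the live area.
x = 166 + 1 × 531/3 = 166 + 177.00 ≈ 343
y = 129 + 1 × 2351/3 = 129 + 783.67 ≈ 913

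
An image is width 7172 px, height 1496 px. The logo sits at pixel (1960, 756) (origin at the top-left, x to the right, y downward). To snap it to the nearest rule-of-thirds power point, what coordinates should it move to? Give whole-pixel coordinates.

x = 2391 px, y = 997 px

Third lines: x ∈ {2391, 4781}, y ∈ {499, 997}.
1960 is closer to x = 2391; 756 is closer to y = 997.
So the nearest intersection is the lower-left power point.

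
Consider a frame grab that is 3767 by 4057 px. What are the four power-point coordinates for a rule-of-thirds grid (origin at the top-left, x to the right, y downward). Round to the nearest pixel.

(1256, 1352), (2511, 1352), (1256, 2705), (2511, 2705)

One third of 3767 is 1255.67; one third of 4057 is 1352.33.
Vertical third lines at x = 1256 and x = 2511; horizontal third lines at y = 1352 and y = 2705.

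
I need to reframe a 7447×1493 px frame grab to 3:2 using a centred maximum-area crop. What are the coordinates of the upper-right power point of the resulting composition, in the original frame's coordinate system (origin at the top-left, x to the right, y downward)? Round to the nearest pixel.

7447/1493 > 3/2, so the 3:2 crop keeps the full height 1493 and trims width to 1493 × 3/2 = 2239.50 px.
Left offset = (7447 − 2239.50)/2 = 2603.75 px; top offset = 0.
Upper-right is two-thirds across and one-third down within the crop:
x = 2603.75 + 2 × 2239.50/3 ≈ 4097; y = 0.00 + 1 × 1493.00/3 ≈ 498.

x = 4097 px, y = 498 px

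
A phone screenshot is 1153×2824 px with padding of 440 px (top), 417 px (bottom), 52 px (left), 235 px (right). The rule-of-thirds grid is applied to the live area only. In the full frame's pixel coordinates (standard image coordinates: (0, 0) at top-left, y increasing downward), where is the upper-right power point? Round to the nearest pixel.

(629, 1096)

Content width = 1153 − 52 − 235 = 866 px; content height = 2824 − 440 − 417 = 1967 px.
Upper-right is two-thirds across and one-third down within the live area.
x = 52 + 2 × 866/3 = 52 + 577.33 ≈ 629
y = 440 + 1 × 1967/3 = 440 + 655.67 ≈ 1096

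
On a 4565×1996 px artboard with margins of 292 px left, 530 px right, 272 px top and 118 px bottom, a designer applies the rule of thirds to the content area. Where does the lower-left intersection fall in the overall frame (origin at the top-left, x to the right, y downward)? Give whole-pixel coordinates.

(1540, 1343)

Content width = 4565 − 292 − 530 = 3743 px; content height = 1996 − 272 − 118 = 1606 px.
Lower-left is one-third across and two-thirds down within the content area.
x = 292 + 1 × 3743/3 = 292 + 1247.67 ≈ 1540
y = 272 + 2 × 1606/3 = 272 + 1070.67 ≈ 1343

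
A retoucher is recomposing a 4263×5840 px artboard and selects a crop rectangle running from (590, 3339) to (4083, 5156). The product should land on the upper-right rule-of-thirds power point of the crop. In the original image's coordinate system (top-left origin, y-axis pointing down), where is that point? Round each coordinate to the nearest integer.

x = 2919 px, y = 3945 px

Crop width = 4083 − 590 = 3493 px; one third is 1164.33 px.
Crop height = 5156 − 3339 = 1817 px; one third is 605.67 px.
The upper-right point is two-thirds across and one-third down within the crop:
x = 590 + 2 × 1164.33 ≈ 2919; y = 3339 + 1 × 605.67 ≈ 3945.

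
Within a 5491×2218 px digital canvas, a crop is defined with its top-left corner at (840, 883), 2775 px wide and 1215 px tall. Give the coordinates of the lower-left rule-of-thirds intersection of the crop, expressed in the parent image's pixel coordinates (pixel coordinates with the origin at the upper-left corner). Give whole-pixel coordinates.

(1765, 1693)

One third of the crop width 2775 is 925.00 px.
One third of the crop height 1215 is 405.00 px.
The lower-left point is one-third across and two-thirds down within the crop:
x = 840 + 1 × 925.00 ≈ 1765; y = 883 + 2 × 405.00 ≈ 1693.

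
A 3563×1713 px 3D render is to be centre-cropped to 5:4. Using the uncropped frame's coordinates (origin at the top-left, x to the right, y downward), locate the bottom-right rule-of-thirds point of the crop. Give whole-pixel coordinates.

(2138, 1142)

3563/1713 > 5/4, so the 5:4 crop keeps the full height 1713 and trims width to 1713 × 5/4 = 2141.25 px.
Left offset = (3563 − 2141.25)/2 = 710.88 px; top offset = 0.
Bottom-right is two-thirds across and two-thirds down within the crop:
x = 710.88 + 2 × 2141.25/3 ≈ 2138; y = 0.00 + 2 × 1713.00/3 ≈ 1142.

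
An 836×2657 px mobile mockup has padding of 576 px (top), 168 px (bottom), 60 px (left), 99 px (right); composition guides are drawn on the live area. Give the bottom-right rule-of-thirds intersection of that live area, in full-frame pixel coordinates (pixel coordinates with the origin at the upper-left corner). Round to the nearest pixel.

Content width = 836 − 60 − 99 = 677 px; content height = 2657 − 576 − 168 = 1913 px.
Bottom-right is two-thirds across and two-thirds down within the live area.
x = 60 + 2 × 677/3 = 60 + 451.33 ≈ 511
y = 576 + 2 × 1913/3 = 576 + 1275.33 ≈ 1851

(511, 1851)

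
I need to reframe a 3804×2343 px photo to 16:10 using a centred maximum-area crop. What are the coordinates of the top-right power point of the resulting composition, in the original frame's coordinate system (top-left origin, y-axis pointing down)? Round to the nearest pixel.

x = 2527 px, y = 781 px

3804/2343 > 16/10, so the 16:10 crop keeps the full height 2343 and trims width to 2343 × 16/10 = 3748.80 px.
Left offset = (3804 − 3748.80)/2 = 27.60 px; top offset = 0.
Top-right is two-thirds across and one-third down within the crop:
x = 27.60 + 2 × 3748.80/3 ≈ 2527; y = 0.00 + 1 × 2343.00/3 ≈ 781.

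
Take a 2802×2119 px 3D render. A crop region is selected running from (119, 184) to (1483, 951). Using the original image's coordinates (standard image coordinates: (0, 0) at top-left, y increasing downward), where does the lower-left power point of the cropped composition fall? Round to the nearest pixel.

(574, 695)

Crop width = 1483 − 119 = 1364 px; one third is 454.67 px.
Crop height = 951 − 184 = 767 px; one third is 255.67 px.
The lower-left point is one-third across and two-thirds down within the crop:
x = 119 + 1 × 454.67 ≈ 574; y = 184 + 2 × 255.67 ≈ 695.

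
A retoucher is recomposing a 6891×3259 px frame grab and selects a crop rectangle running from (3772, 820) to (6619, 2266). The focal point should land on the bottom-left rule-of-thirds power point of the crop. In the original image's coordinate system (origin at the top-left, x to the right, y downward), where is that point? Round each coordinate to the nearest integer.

Crop width = 6619 − 3772 = 2847 px; one third is 949.00 px.
Crop height = 2266 − 820 = 1446 px; one third is 482.00 px.
The bottom-left point is one-third across and two-thirds down within the crop:
x = 3772 + 1 × 949.00 ≈ 4721; y = 820 + 2 × 482.00 ≈ 1784.

(4721, 1784)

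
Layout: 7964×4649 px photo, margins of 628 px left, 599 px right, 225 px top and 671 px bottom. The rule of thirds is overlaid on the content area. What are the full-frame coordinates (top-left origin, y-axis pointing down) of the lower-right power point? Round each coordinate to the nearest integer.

Content width = 7964 − 628 − 599 = 6737 px; content height = 4649 − 225 − 671 = 3753 px.
Lower-right is two-thirds across and two-thirds down within the content area.
x = 628 + 2 × 6737/3 = 628 + 4491.33 ≈ 5119
y = 225 + 2 × 3753/3 = 225 + 2502.00 ≈ 2727

(5119, 2727)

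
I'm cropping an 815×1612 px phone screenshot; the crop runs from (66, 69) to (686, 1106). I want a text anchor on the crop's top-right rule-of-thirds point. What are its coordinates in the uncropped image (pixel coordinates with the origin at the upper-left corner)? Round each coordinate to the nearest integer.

x = 479 px, y = 415 px

Crop width = 686 − 66 = 620 px; one third is 206.67 px.
Crop height = 1106 − 69 = 1037 px; one third is 345.67 px.
The top-right point is two-thirds across and one-third down within the crop:
x = 66 + 2 × 206.67 ≈ 479; y = 69 + 1 × 345.67 ≈ 415.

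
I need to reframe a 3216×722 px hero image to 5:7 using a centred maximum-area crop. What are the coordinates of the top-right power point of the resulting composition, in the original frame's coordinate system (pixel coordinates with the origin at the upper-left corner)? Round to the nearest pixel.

3216/722 > 5/7, so the 5:7 crop keeps the full height 722 and trims width to 722 × 5/7 = 515.71 px.
Left offset = (3216 − 515.71)/2 = 1350.14 px; top offset = 0.
Top-right is two-thirds across and one-third down within the crop:
x = 1350.14 + 2 × 515.71/3 ≈ 1694; y = 0.00 + 1 × 722.00/3 ≈ 241.

(1694, 241)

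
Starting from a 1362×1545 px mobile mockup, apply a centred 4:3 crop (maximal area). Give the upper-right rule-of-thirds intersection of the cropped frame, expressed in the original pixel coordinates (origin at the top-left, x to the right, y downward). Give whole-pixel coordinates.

1362/1545 < 4/3, so the 4:3 crop keeps the full width 1362 and trims height to 1362 × 3/4 = 1021.50 px.
Top offset = (1545 − 1021.50)/2 = 261.75 px; left offset = 0.
Upper-right is two-thirds across and one-third down within the crop:
x = 0.00 + 2 × 1362.00/3 ≈ 908; y = 261.75 + 1 × 1021.50/3 ≈ 602.

(908, 602)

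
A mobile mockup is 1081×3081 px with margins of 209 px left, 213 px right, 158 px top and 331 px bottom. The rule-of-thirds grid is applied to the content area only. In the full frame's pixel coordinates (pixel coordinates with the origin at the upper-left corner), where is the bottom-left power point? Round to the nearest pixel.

Content width = 1081 − 209 − 213 = 659 px; content height = 3081 − 158 − 331 = 2592 px.
Bottom-left is one-third across and two-thirds down within the content area.
x = 209 + 1 × 659/3 = 209 + 219.67 ≈ 429
y = 158 + 2 × 2592/3 = 158 + 1728.00 ≈ 1886

x = 429 px, y = 1886 px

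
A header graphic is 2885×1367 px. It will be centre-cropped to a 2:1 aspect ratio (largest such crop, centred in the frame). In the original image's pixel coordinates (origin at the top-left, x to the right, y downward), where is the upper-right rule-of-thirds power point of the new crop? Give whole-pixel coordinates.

(1898, 456)

2885/1367 > 2/1, so the 2:1 crop keeps the full height 1367 and trims width to 1367 × 2/1 = 2734.00 px.
Left offset = (2885 − 2734.00)/2 = 75.50 px; top offset = 0.
Upper-right is two-thirds across and one-third down within the crop:
x = 75.50 + 2 × 2734.00/3 ≈ 1898; y = 0.00 + 1 × 1367.00/3 ≈ 456.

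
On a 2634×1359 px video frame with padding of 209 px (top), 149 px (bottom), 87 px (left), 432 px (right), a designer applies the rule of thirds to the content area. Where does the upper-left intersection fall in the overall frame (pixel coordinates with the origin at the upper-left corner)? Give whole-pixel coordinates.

x = 792 px, y = 543 px

Content width = 2634 − 87 − 432 = 2115 px; content height = 1359 − 209 − 149 = 1001 px.
Upper-left is one-third across and one-third down within the content area.
x = 87 + 1 × 2115/3 = 87 + 705.00 ≈ 792
y = 209 + 1 × 1001/3 = 209 + 333.67 ≈ 543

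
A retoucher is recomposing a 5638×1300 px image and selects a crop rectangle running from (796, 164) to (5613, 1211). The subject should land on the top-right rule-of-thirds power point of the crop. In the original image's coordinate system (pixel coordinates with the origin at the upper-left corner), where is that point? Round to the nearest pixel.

x = 4007 px, y = 513 px

Crop width = 5613 − 796 = 4817 px; one third is 1605.67 px.
Crop height = 1211 − 164 = 1047 px; one third is 349.00 px.
The top-right point is two-thirds across and one-third down within the crop:
x = 796 + 2 × 1605.67 ≈ 4007; y = 164 + 1 × 349.00 ≈ 513.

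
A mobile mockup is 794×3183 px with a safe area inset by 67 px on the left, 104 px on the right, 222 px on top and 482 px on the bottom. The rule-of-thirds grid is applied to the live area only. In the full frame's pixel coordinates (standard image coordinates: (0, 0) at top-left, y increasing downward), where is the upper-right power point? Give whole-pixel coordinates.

Content width = 794 − 67 − 104 = 623 px; content height = 3183 − 222 − 482 = 2479 px.
Upper-right is two-thirds across and one-third down within the live area.
x = 67 + 2 × 623/3 = 67 + 415.33 ≈ 482
y = 222 + 1 × 2479/3 = 222 + 826.33 ≈ 1048

(482, 1048)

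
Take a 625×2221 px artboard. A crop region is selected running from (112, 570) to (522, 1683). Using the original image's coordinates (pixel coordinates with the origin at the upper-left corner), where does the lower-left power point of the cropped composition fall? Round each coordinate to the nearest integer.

Crop width = 522 − 112 = 410 px; one third is 136.67 px.
Crop height = 1683 − 570 = 1113 px; one third is 371.00 px.
The lower-left point is one-third across and two-thirds down within the crop:
x = 112 + 1 × 136.67 ≈ 249; y = 570 + 2 × 371.00 ≈ 1312.

(249, 1312)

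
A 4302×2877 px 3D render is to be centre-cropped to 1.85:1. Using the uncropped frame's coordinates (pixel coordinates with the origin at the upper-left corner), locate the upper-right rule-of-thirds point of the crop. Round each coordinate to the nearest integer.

4302/2877 < 1.85/1, so the 1.85:1 crop keeps the full width 4302 and trims height to 4302 × 1/1.85 = 2325.41 px.
Top offset = (2877 − 2325.41)/2 = 275.80 px; left offset = 0.
Upper-right is two-thirds across and one-third down within the crop:
x = 0.00 + 2 × 4302.00/3 ≈ 2868; y = 275.80 + 1 × 2325.41/3 ≈ 1051.

x = 2868 px, y = 1051 px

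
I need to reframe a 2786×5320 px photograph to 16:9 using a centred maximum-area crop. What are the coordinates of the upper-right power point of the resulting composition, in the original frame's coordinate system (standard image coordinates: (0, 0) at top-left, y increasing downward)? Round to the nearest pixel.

2786/5320 < 16/9, so the 16:9 crop keeps the full width 2786 and trims height to 2786 × 9/16 = 1567.12 px.
Top offset = (5320 − 1567.12)/2 = 1876.44 px; left offset = 0.
Upper-right is two-thirds across and one-third down within the crop:
x = 0.00 + 2 × 2786.00/3 ≈ 1857; y = 1876.44 + 1 × 1567.12/3 ≈ 2399.

(1857, 2399)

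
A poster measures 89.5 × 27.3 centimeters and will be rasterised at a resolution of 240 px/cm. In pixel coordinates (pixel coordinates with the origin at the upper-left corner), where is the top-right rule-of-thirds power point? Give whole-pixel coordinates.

(14320, 2184)

In pixels the canvas is 89.5 × 240 = 21480 wide and 27.3 × 240 = 6552 tall.
The top-right point is two-thirds across and one-third down:
x = 2 × 21480/3 ≈ 14320; y = 1 × 6552/3 ≈ 2184.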